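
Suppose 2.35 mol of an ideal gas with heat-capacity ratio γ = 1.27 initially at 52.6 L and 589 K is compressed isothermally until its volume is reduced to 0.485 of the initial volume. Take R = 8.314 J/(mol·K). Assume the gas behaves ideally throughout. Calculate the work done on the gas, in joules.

8330 J

P₁ = nRT₁/V₁ = 2.35×8.314×589/52.6 = 219 kPa.
Isothermal: T stays 589 K; PV = const ⇒ V₂ = 25.5 L, P₂ = 451 kPa.
W = nRT ln(V₂/V₁) = 2.35×8.314×589×ln(0.485) = -8330 J.
Work done on the gas = −W_by = 8330 J.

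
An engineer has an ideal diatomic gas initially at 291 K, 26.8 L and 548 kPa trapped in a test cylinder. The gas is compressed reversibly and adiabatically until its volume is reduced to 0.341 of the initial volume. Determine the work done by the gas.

-19700 J

n = P₁V₁/(RT₁) = 548×26.8/(8.314×291) = 6.07 mol.
Adiabatic: TV^(γ−1) = const ⇒ T₂ = 291×(2.93)^0.400 = 447 K; PV^γ = const ⇒ P₂ = 2470 kPa.
ΔU = nCvΔT = 6.07×20.8×(447−291) = 19700 J.
Q = 0 for an adiabatic process, so W = −ΔU = -19700 J.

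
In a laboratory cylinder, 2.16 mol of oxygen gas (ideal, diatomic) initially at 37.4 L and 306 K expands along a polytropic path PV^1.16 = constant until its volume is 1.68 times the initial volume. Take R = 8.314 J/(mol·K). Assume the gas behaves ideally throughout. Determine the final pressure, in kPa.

P₁ = nRT₁/V₁ = 2.16×8.314×306/37.4 = 147 kPa.
Polytropic n=1.16: T₂ = T₁(V₁/V₂)^(n−1) = 306×(0.595)^0.16 = 282 K; P₂ = P₁(V₁/V₂)^n = 80.5 kPa.

80.5 kPa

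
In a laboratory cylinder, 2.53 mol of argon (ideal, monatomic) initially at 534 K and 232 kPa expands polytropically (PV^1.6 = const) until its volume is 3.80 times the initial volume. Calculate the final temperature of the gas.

240 K

V₁ = nRT₁/P₁ = 2.53×8.314×534/232 = 48.4 L.
Polytropic n=1.6: T₂ = T₁(V₁/V₂)^(n−1) = 534×(0.263)^0.60 = 240 K; P₂ = P₁(V₁/V₂)^n = 27.4 kPa.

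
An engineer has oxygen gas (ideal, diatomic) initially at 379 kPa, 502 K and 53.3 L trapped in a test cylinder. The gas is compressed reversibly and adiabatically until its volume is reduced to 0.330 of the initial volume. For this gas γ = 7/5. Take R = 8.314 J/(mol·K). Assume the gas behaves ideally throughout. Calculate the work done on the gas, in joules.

28200 J

n = P₁V₁/(RT₁) = 379×53.3/(8.314×502) = 4.84 mol.
Adiabatic: TV^(γ−1) = const ⇒ T₂ = 502×(3.03)^0.400 = 782 K; PV^γ = const ⇒ P₂ = 1790 kPa.
ΔU = nCvΔT = 4.84×20.8×(782−502) = 28200 J.
Q = 0 for an adiabatic process, so W = −ΔU = -28200 J.
Work done on the gas = −W_by = 28200 J.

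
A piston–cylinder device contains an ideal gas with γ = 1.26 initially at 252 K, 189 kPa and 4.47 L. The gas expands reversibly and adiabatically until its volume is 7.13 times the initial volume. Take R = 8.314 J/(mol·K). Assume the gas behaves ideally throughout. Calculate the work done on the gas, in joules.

n = P₁V₁/(RT₁) = 189×4.47/(8.314×252) = 0.403 mol.
Adiabatic: TV^(γ−1) = const ⇒ T₂ = 252×(0.140)^0.260 = 151 K; PV^γ = const ⇒ P₂ = 15.9 kPa.
ΔU = nCvΔT = 0.403×32.0×(151−252) = -1300 J.
Q = 0 for an adiabatic process, so W = −ΔU = 1300 J.
Work done on the gas = −W_by = -1300 J.

-1300 J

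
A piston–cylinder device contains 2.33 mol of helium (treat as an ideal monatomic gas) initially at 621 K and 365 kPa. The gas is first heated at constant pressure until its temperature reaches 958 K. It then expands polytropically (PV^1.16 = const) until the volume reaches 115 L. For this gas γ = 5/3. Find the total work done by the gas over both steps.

20700 J

V₁ = nRT₁/P₁ = 2.33×8.314×621/365 = 33.0 L.
Step 1 — Isobaric: P stays 365 kPa; V/T = const ⇒ T₂ = 958 K, V₂ = 50.8 L.
W = PΔV = 365×(50.8−33.0) kPa·L = 6530 J.
ΔU = nCvΔT = 2.33×12.5×(958−621) = 9790 J.
Q = ΔU + W = nCpΔT = 16300 J.
State after step 1: P = 365 kPa, V = 50.8 L, T = 958 K.
Step 2 — Polytropic n=1.16: T₂ = T₁(V₁/V₂)^(n−1) = 958×(0.442)^0.16 = 841 K; P₂ = P₁(V₁/V₂)^n = 142 kPa.
W = (P₁V₁−P₂V₂)/(n−1) = (365×50.8−142×115)/0.16 = 14200 J.
ΔU = nCvΔT = 2.33×12.5×(841−958) = -3410 J.
Q = ΔU + W = 10800 J.
Net over both steps: W = 20700 J, Q = 27100 J, ΔU = 6380 J.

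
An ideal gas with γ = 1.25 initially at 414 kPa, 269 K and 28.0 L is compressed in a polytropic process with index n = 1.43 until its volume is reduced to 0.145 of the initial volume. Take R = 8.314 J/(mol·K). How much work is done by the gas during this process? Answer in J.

-34900 J

n = P₁V₁/(RT₁) = 414×28.0/(8.314×269) = 5.18 mol.
Polytropic n=1.43: T₂ = T₁(V₁/V₂)^(n−1) = 269×(6.90)^0.43 = 617 K; P₂ = P₁(V₁/V₂)^n = 6550 kPa.
W = (P₁V₁−P₂V₂)/(n−1) = (414×28.0−6550×4.06)/0.43 = -34900 J.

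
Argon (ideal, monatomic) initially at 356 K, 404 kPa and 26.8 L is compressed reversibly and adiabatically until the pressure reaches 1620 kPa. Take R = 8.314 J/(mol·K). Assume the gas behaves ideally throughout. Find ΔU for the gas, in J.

12100 J

n = P₁V₁/(RT₁) = 404×26.8/(8.314×356) = 3.66 mol.
Adiabatic: T₂/T₁ = (P₂/P₁)^((γ−1)/γ) ⇒ T₂ = 356×(4.01)^0.400 = 620 K; V₂ = 11.6 L.
For an ideal gas ΔU = nCvΔT with Cv = (3/2)R = 12.5 J/(mol·K).
ΔU = 3.66×12.5×(620−356) = 12100 J.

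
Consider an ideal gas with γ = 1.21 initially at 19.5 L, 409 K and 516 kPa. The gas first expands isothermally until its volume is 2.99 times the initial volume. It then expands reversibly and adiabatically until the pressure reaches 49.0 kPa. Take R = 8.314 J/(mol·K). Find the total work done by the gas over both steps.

n = P₁V₁/(RT₁) = 516×19.5/(8.314×409) = 2.96 mol.
Step 1 — Isothermal: T stays 409 K; PV = const ⇒ V₂ = 58.3 L, P₂ = 173 kPa.
ΔU = 0 (ideal gas, T constant).
W = nRT ln(V₂/V₁) = 2.96×8.314×409×ln(2.99) = 11000 J.
Q = ΔU + W = 11000 J.
State after step 1: P = 173 kPa, V = 58.3 L, T = 409 K.
Step 2 — Adiabatic: T₂/T₁ = (P₂/P₁)^((γ−1)/γ) ⇒ T₂ = 409×(0.284)^0.174 = 329 K; V₂ = 165 L.
ΔU = nCvΔT = 2.96×39.6×(329−409) = -9400 J.
Q = 0 for an adiabatic process, so W = −ΔU = 9400 J.
Net over both steps: W = 20400 J, Q = 11000 J, ΔU = -9400 J.

20400 J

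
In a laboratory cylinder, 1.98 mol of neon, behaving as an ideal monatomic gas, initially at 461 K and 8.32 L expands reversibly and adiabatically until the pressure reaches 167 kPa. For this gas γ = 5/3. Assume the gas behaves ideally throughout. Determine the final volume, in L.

P₁ = nRT₁/V₁ = 1.98×8.314×461/8.32 = 912 kPa.
Adiabatic: T₂/T₁ = (P₂/P₁)^((γ−1)/γ) ⇒ T₂ = 461×(0.183)^0.400 = 234 K; V₂ = 23.0 L.

23.0 L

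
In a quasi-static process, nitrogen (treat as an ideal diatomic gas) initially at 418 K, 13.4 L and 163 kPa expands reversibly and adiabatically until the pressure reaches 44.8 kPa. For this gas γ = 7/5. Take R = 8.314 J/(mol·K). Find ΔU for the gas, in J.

n = P₁V₁/(RT₁) = 163×13.4/(8.314×418) = 0.629 mol.
Adiabatic: T₂/T₁ = (P₂/P₁)^((γ−1)/γ) ⇒ T₂ = 418×(0.275)^0.286 = 289 K; V₂ = 33.7 L.
For an ideal gas ΔU = nCvΔT with Cv = (5/2)R = 20.8 J/(mol·K).
ΔU = 0.629×20.8×(289−418) = -1690 J.

-1690 J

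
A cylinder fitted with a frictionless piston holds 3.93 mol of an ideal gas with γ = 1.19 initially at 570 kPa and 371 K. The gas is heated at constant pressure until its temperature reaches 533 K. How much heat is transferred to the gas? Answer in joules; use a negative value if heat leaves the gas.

33200 J

V₁ = nRT₁/P₁ = 3.93×8.314×371/570 = 21.3 L.
Isobaric: P stays 570 kPa; V/T = const ⇒ T₂ = 533 K, V₂ = 30.6 L.
W = PΔV = 570×(30.6−21.3) kPa·L = 5290 J.
ΔU = nCvΔT = 3.93×43.8×(533−371) = 27900 J.
Q = ΔU + W = nCpΔT = 33200 J.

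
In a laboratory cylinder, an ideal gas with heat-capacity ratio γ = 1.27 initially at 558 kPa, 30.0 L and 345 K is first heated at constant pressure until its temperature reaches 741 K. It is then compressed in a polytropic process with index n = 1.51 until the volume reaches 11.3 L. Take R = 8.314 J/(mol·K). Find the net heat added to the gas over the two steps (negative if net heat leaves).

n = P₁V₁/(RT₁) = 558×30.0/(8.314×345) = 5.84 mol.
Step 1 — Isobaric: P stays 558 kPa; V/T = const ⇒ T₂ = 741 K, V₂ = 64.4 L.
W = PΔV = 558×(64.4−30.0) kPa·L = 19200 J.
ΔU = nCvΔT = 5.84×30.8×(741−345) = 71200 J.
Q = ΔU + W = nCpΔT = 90400 J.
State after step 1: P = 558 kPa, V = 64.4 L, T = 741 K.
Step 2 — Polytropic n=1.51: T₂ = T₁(V₁/V₂)^(n−1) = 741×(5.70)^0.51 = 1800 K; P₂ = P₁(V₁/V₂)^n = 7730 kPa.
W = (P₁V₁−P₂V₂)/(n−1) = (558×64.4−7730×11.3)/0.51 = -101000 J.
ΔU = nCvΔT = 5.84×30.8×(1800−741) = 190000 J.
Q = ΔU + W = 89600 J.
Net over both steps: W = -81600 J, Q = 180000 J, ΔU = 262000 J.

180000 J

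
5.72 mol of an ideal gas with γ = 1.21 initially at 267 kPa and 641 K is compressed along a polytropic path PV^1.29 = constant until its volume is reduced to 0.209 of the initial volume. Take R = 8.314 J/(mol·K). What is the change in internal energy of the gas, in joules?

83400 J

V₁ = nRT₁/P₁ = 5.72×8.314×641/267 = 114 L.
Polytropic n=1.29: T₂ = T₁(V₁/V₂)^(n−1) = 641×(4.78)^0.29 = 1010 K; P₂ = P₁(V₁/V₂)^n = 2010 kPa.
For an ideal gas ΔU = nCvΔT with Cv = R/(γ−1) = 39.6 J/(mol·K).
ΔU = 5.72×39.6×(1010−641) = 83400 J.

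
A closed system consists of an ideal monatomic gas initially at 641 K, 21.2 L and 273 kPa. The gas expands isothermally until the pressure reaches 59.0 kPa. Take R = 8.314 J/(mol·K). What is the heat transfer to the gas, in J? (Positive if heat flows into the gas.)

n = P₁V₁/(RT₁) = 273×21.2/(8.314×641) = 1.09 mol.
Isothermal: T stays 641 K; PV = const ⇒ V₂ = 98.1 L, P₂ = 59.0 kPa.
ΔU = 0 (ideal gas, T constant).
W = nRT ln(V₂/V₁) = 1.09×8.314×641×ln(4.63) = 8870 J.
Q = ΔU + W = 8870 J.

8870 J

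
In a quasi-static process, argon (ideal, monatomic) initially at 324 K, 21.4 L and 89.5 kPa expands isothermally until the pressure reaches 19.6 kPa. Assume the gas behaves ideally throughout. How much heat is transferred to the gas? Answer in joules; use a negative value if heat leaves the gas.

n = P₁V₁/(RT₁) = 89.5×21.4/(8.314×324) = 0.711 mol.
Isothermal: T stays 324 K; PV = const ⇒ V₂ = 97.7 L, P₂ = 19.6 kPa.
ΔU = 0 (ideal gas, T constant).
W = nRT ln(V₂/V₁) = 0.711×8.314×324×ln(4.57) = 2910 J.
Q = ΔU + W = 2910 J.

2910 J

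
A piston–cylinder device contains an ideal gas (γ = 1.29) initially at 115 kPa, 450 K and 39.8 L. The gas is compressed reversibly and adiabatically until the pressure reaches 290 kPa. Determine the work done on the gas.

3650 J

n = P₁V₁/(RT₁) = 115×39.8/(8.314×450) = 1.22 mol.
Adiabatic: T₂/T₁ = (P₂/P₁)^((γ−1)/γ) ⇒ T₂ = 450×(2.52)^0.225 = 554 K; V₂ = 19.4 L.
ΔU = nCvΔT = 1.22×28.7×(554−450) = 3650 J.
Q = 0 for an adiabatic process, so W = −ΔU = -3650 J.
Work done on the gas = −W_by = 3650 J.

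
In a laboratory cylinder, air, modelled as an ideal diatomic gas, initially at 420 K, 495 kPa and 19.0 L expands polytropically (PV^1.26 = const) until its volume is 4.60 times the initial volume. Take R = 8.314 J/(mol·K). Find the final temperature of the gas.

282 K

Polytropic n=1.26: T₂ = T₁(V₁/V₂)^(n−1) = 420×(0.217)^0.26 = 282 K; P₂ = P₁(V₁/V₂)^n = 72.4 kPa.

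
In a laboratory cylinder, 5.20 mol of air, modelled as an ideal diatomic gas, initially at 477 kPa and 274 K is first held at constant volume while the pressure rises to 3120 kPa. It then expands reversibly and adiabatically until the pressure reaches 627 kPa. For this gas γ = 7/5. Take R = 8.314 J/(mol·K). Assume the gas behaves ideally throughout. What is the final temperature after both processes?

V₁ = nRT₁/P₁ = 5.20×8.314×274/477 = 24.8 L.
Step 1 — Isochoric: V stays 24.8 L; P/T = const ⇒ T₂ = 1790 K, P₂ = 3120 kPa.
W = 0 (no volume change).
ΔU = nCvΔT = 5.20×20.8×(1790−274) = 164000 J.
Q = ΔU = 164000 J.
State after step 1: P = 3120 kPa, V = 24.8 L, T = 1790 K.
Step 2 — Adiabatic: T₂/T₁ = (P₂/P₁)^((γ−1)/γ) ⇒ T₂ = 1790×(0.201)^0.286 = 1130 K; V₂ = 78.1 L.
ΔU = nCvΔT = 5.20×20.8×(1130−1790) = -71200 J.
Q = 0 for an adiabatic process, so W = −ΔU = 71200 J.
Net over both steps: W = 71200 J, Q = 164000 J, ΔU = 92900 J.

1130 K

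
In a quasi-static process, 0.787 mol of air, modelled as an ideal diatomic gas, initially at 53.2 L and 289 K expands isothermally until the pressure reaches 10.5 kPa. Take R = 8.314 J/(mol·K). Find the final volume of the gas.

P₁ = nRT₁/V₁ = 0.787×8.314×289/53.2 = 35.5 kPa.
Isothermal: T stays 289 K; PV = const ⇒ V₂ = 180 L, P₂ = 10.5 kPa.

180 L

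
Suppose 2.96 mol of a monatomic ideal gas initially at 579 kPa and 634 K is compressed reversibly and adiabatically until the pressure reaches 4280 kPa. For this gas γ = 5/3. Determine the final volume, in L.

8.11 L

V₁ = nRT₁/P₁ = 2.96×8.314×634/579 = 26.9 L.
Adiabatic: T₂/T₁ = (P₂/P₁)^((γ−1)/γ) ⇒ T₂ = 634×(7.39)^0.400 = 1410 K; V₂ = 8.11 L.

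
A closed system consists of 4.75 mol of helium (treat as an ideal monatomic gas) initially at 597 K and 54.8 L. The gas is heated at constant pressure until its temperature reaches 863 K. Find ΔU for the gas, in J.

15800 J

P₁ = nRT₁/V₁ = 4.75×8.314×597/54.8 = 430 kPa.
Isobaric: P stays 430 kPa; V/T = const ⇒ T₂ = 863 K, V₂ = 79.2 L.
For an ideal gas ΔU = nCvΔT with Cv = (3/2)R = 12.5 J/(mol·K).
ΔU = 4.75×12.5×(863−597) = 15800 J.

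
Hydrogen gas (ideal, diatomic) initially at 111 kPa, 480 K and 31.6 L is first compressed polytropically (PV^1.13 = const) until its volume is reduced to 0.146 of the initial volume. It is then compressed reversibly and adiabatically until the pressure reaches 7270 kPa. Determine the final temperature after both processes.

n = P₁V₁/(RT₁) = 111×31.6/(8.314×480) = 0.879 mol.
Step 1 — Polytropic n=1.13: T₂ = T₁(V₁/V₂)^(n−1) = 480×(6.85)^0.13 = 616 K; P₂ = P₁(V₁/V₂)^n = 976 kPa.
W = (P₁V₁−P₂V₂)/(n−1) = (111×31.6−976×4.61)/0.13 = -7670 J.
ΔU = nCvΔT = 0.879×20.8×(616−480) = 2490 J.
Q = ΔU + W = -5180 J.
State after step 1: P = 976 kPa, V = 4.61 L, T = 616 K.
Step 2 — Adiabatic: T₂/T₁ = (P₂/P₁)^((γ−1)/γ) ⇒ T₂ = 616×(7.45)^0.286 = 1090 K; V₂ = 1.10 L.
ΔU = nCvΔT = 0.879×20.8×(1090−616) = 8720 J.
Q = 0 for an adiabatic process, so W = −ΔU = -8720 J.
Net over both steps: W = -16400 J, Q = -5180 J, ΔU = 11200 J.

1090 K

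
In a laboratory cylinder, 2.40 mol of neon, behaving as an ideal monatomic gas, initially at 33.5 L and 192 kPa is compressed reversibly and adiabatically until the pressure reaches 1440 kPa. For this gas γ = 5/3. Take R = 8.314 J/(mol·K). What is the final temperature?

T₁ = P₁V₁/(nR) = 192×33.5/(2.40×8.314) = 322 K.
Adiabatic: T₂/T₁ = (P₂/P₁)^((γ−1)/γ) ⇒ T₂ = 322×(7.50)^0.400 = 722 K; V₂ = 10.0 L.

722 K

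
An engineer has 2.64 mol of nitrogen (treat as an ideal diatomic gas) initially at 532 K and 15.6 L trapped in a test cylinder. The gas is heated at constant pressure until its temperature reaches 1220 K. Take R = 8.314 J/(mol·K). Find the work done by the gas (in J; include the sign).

15100 J

P₁ = nRT₁/V₁ = 2.64×8.314×532/15.6 = 749 kPa.
Isobaric: P stays 749 kPa; V/T = const ⇒ T₂ = 1220 K, V₂ = 35.8 L.
W = PΔV = 749×(35.8−15.6) kPa·L = 15100 J.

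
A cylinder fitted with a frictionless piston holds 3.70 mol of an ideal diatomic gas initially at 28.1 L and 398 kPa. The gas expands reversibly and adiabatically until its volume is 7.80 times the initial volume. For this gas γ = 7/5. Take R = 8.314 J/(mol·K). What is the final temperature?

160 K

T₁ = P₁V₁/(nR) = 398×28.1/(3.70×8.314) = 364 K.
Adiabatic: TV^(γ−1) = const ⇒ T₂ = 364×(0.128)^0.400 = 160 K; PV^γ = const ⇒ P₂ = 22.4 kPa.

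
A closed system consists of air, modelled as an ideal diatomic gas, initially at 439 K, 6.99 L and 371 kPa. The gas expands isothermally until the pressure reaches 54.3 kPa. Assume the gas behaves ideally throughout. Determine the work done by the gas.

4980 J

n = P₁V₁/(RT₁) = 371×6.99/(8.314×439) = 0.711 mol.
Isothermal: T stays 439 K; PV = const ⇒ V₂ = 47.8 L, P₂ = 54.3 kPa.
W = nRT ln(V₂/V₁) = 0.711×8.314×439×ln(6.83) = 4980 J.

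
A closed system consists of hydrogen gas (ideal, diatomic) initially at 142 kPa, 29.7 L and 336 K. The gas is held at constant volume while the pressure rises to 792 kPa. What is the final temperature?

Isochoric: V stays 29.7 L; P/T = const ⇒ T₂ = 1870 K, P₂ = 792 kPa.

1870 K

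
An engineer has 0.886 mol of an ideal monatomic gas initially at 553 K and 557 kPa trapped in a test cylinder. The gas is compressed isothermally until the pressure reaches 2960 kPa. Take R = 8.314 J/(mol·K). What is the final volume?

1.38 L

V₁ = nRT₁/P₁ = 0.886×8.314×553/557 = 7.31 L.
Isothermal: T stays 553 K; PV = const ⇒ V₂ = 1.38 L, P₂ = 2960 kPa.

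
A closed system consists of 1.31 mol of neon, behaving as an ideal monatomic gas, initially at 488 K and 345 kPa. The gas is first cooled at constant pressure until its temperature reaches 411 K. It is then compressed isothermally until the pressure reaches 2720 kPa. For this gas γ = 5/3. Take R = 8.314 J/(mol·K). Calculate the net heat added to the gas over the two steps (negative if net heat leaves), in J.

-11300 J

V₁ = nRT₁/P₁ = 1.31×8.314×488/345 = 15.4 L.
Step 1 — Isobaric: P stays 345 kPa; V/T = const ⇒ T₂ = 411 K, V₂ = 13.0 L.
W = PΔV = 345×(13.0−15.4) kPa·L = -839 J.
ΔU = nCvΔT = 1.31×12.5×(411−488) = -1260 J.
Q = ΔU + W = nCpΔT = -2100 J.
State after step 1: P = 345 kPa, V = 13.0 L, T = 411 K.
Step 2 — Isothermal: T stays 411 K; PV = const ⇒ V₂ = 1.65 L, P₂ = 2720 kPa.
ΔU = 0 (ideal gas, T constant).
W = nRT ln(V₂/V₁) = 1.31×8.314×411×ln(0.127) = -9240 J.
Q = ΔU + W = -9240 J.
Net over both steps: W = -10100 J, Q = -11300 J, ΔU = -1260 J.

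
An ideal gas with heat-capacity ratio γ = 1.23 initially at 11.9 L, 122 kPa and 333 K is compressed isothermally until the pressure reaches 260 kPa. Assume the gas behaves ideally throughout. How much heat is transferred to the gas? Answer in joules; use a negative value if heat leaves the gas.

n = P₁V₁/(RT₁) = 122×11.9/(8.314×333) = 0.524 mol.
Isothermal: T stays 333 K; PV = const ⇒ V₂ = 5.58 L, P₂ = 260 kPa.
ΔU = 0 (ideal gas, T constant).
W = nRT ln(V₂/V₁) = 0.524×8.314×333×ln(0.469) = -1100 J.
Q = ΔU + W = -1100 J.

-1100 J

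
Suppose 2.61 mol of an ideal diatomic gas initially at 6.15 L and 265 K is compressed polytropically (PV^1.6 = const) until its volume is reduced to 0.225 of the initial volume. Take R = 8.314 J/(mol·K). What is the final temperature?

649 K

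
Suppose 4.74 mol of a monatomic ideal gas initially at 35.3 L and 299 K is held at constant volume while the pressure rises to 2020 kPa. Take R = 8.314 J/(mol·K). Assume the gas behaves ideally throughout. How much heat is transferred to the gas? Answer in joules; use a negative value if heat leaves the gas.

89300 J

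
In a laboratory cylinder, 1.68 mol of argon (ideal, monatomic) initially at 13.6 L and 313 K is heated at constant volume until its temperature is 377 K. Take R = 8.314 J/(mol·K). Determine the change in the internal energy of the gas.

1340 J

P₁ = nRT₁/V₁ = 1.68×8.314×313/13.6 = 321 kPa.
Isochoric: V stays 13.6 L; P/T = const ⇒ T₂ = 377 K, P₂ = 387 kPa.
For an ideal gas ΔU = nCvΔT with Cv = (3/2)R = 12.5 J/(mol·K).
ΔU = 1.68×12.5×(377−313) = 1340 J.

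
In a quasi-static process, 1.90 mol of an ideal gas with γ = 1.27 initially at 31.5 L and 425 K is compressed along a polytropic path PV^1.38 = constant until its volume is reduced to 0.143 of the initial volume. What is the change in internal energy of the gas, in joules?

27200 J

P₁ = nRT₁/V₁ = 1.90×8.314×425/31.5 = 213 kPa.
Polytropic n=1.38: T₂ = T₁(V₁/V₂)^(n−1) = 425×(6.99)^0.38 = 890 K; P₂ = P₁(V₁/V₂)^n = 3120 kPa.
For an ideal gas ΔU = nCvΔT with Cv = R/(γ−1) = 30.8 J/(mol·K).
ΔU = 1.90×30.8×(890−425) = 27200 J.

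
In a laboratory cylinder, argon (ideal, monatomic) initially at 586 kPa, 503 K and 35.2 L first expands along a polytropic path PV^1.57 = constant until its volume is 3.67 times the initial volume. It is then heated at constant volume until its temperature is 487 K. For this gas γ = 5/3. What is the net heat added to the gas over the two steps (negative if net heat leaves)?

n = P₁V₁/(RT₁) = 586×35.2/(8.314×503) = 4.93 mol.
Step 1 — Polytropic n=1.57: T₂ = T₁(V₁/V₂)^(n−1) = 503×(0.272)^0.57 = 240 K; P₂ = P₁(V₁/V₂)^n = 76.1 kPa.
W = (P₁V₁−P₂V₂)/(n−1) = (586×35.2−76.1×129)/0.57 = 18900 J.
ΔU = nCvΔT = 4.93×12.5×(240−503) = -16200 J.
Q = ΔU + W = 2750 J.
State after step 1: P = 76.1 kPa, V = 129 L, T = 240 K.
Step 2 — Isochoric: V stays 129 L; P/T = const ⇒ T₂ = 487 K, P₂ = 155 kPa.
W = 0 (no volume change).
ΔU = nCvΔT = 4.93×12.5×(487−240) = 15200 J.
Q = ΔU = 15200 J.
Net over both steps: W = 18900 J, Q = 18000 J, ΔU = -984 J.

18000 J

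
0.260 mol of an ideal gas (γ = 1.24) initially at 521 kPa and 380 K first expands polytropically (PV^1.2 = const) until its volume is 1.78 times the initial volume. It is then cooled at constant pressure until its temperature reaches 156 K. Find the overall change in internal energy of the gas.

-2020 J

V₁ = nRT₁/P₁ = 0.260×8.314×380/521 = 1.58 L.
Step 1 — Polytropic n=1.2: T₂ = T₁(V₁/V₂)^(n−1) = 380×(0.562)^0.20 = 339 K; P₂ = P₁(V₁/V₂)^n = 261 kPa.
W = (P₁V₁−P₂V₂)/(n−1) = (521×1.58−261×2.81)/0.20 = 447 J.
ΔU = nCvΔT = 0.260×34.6×(339−380) = -373 J.
Q = ΔU + W = 74.6 J.
State after step 1: P = 261 kPa, V = 2.81 L, T = 339 K.
Step 2 — Isobaric: P stays 261 kPa; V/T = const ⇒ T₂ = 156 K, V₂ = 1.29 L.
W = PΔV = 261×(1.29−2.81) kPa·L = -395 J.
ΔU = nCvΔT = 0.260×34.6×(156−339) = -1640 J.
Q = ΔU + W = nCpΔT = -2040 J.
Net over both steps: W = 52.6 J, Q = -1960 J, ΔU = -2020 J.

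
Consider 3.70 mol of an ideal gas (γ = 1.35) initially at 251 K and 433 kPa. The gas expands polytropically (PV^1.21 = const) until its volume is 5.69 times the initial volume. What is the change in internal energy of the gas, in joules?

-6750 J

V₁ = nRT₁/P₁ = 3.70×8.314×251/433 = 17.8 L.
Polytropic n=1.21: T₂ = T₁(V₁/V₂)^(n−1) = 251×(0.176)^0.21 = 174 K; P₂ = P₁(V₁/V₂)^n = 52.8 kPa.
For an ideal gas ΔU = nCvΔT with Cv = R/(γ−1) = 23.8 J/(mol·K).
ΔU = 3.70×23.8×(174−251) = -6750 J.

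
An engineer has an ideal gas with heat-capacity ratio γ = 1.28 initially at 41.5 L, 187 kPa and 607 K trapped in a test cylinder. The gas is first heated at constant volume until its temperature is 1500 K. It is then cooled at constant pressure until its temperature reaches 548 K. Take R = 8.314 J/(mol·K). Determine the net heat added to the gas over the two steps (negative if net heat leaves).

-14900 J

n = P₁V₁/(RT₁) = 187×41.5/(8.314×607) = 1.54 mol.
Step 1 — Isochoric: V stays 41.5 L; P/T = const ⇒ T₂ = 1500 K, P₂ = 462 kPa.
W = 0 (no volume change).
ΔU = nCvΔT = 1.54×29.7×(1500−607) = 40800 J.
Q = ΔU = 40800 J.
State after step 1: P = 462 kPa, V = 41.5 L, T = 1500 K.
Step 2 — Isobaric: P stays 462 kPa; V/T = const ⇒ T₂ = 548 K, V₂ = 15.2 L.
W = PΔV = 462×(15.2−41.5) kPa·L = -12200 J.
ΔU = nCvΔT = 1.54×29.7×(548−1500) = -43500 J.
Q = ΔU + W = nCpΔT = -55600 J.
Net over both steps: W = -12200 J, Q = -14900 J, ΔU = -2690 J.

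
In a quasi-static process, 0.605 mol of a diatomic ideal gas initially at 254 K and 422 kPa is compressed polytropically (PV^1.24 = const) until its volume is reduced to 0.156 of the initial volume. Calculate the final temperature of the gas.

397 K

V₁ = nRT₁/P₁ = 0.605×8.314×254/422 = 3.03 L.
Polytropic n=1.24: T₂ = T₁(V₁/V₂)^(n−1) = 254×(6.41)^0.24 = 397 K; P₂ = P₁(V₁/V₂)^n = 4230 kPa.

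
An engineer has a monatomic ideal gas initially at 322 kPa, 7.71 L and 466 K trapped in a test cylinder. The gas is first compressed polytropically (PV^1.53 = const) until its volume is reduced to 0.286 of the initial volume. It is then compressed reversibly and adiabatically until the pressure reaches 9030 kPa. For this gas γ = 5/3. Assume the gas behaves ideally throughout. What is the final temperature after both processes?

n = P₁V₁/(RT₁) = 322×7.71/(8.314×466) = 0.641 mol.
Step 1 — Polytropic n=1.53: T₂ = T₁(V₁/V₂)^(n−1) = 466×(3.50)^0.53 = 905 K; P₂ = P₁(V₁/V₂)^n = 2190 kPa.
W = (P₁V₁−P₂V₂)/(n−1) = (322×7.71−2190×2.21)/0.53 = -4410 J.
ΔU = nCvΔT = 0.641×12.5×(905−466) = 3510 J.
Q = ΔU + W = -904 J.
State after step 1: P = 2190 kPa, V = 2.21 L, T = 905 K.
Step 2 — Adiabatic: T₂/T₁ = (P₂/P₁)^((γ−1)/γ) ⇒ T₂ = 905×(4.13)^0.400 = 1600 K; V₂ = 0.941 L.
ΔU = nCvΔT = 0.641×12.5×(1600−905) = 5520 J.
Q = 0 for an adiabatic process, so W = −ΔU = -5520 J.
Net over both steps: W = -9930 J, Q = -904 J, ΔU = 9030 J.

1600 K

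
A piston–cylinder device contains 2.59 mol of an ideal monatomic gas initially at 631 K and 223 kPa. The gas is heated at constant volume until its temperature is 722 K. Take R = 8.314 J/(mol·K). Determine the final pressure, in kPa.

V₁ = nRT₁/P₁ = 2.59×8.314×631/223 = 60.9 L.
Isochoric: V stays 60.9 L; P/T = const ⇒ T₂ = 722 K, P₂ = 255 kPa.

255 kPa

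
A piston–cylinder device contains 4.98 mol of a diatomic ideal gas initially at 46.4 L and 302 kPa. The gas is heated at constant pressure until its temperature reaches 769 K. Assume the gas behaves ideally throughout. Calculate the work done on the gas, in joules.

-17800 J

T₁ = P₁V₁/(nR) = 302×46.4/(4.98×8.314) = 338 K.
Isobaric: P stays 302 kPa; V/T = const ⇒ T₂ = 769 K, V₂ = 105 L.
W = PΔV = 302×(105−46.4) kPa·L = 17800 J.
Work done on the gas = −W_by = -17800 J.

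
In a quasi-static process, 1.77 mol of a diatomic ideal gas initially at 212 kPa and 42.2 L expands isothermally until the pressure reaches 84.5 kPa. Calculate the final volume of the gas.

T₁ = P₁V₁/(nR) = 212×42.2/(1.77×8.314) = 608 K.
Isothermal: T stays 608 K; PV = const ⇒ V₂ = 106 L, P₂ = 84.5 kPa.

106 L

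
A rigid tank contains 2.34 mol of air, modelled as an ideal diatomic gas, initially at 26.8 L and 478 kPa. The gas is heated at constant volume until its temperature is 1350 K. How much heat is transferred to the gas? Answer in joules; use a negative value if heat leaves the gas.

33600 J

T₁ = P₁V₁/(nR) = 478×26.8/(2.34×8.314) = 658 K.
Isochoric: V stays 26.8 L; P/T = const ⇒ T₂ = 1350 K, P₂ = 980 kPa.
W = 0 (no volume change).
ΔU = nCvΔT = 2.34×20.8×(1350−658) = 33600 J.
Q = ΔU = 33600 J.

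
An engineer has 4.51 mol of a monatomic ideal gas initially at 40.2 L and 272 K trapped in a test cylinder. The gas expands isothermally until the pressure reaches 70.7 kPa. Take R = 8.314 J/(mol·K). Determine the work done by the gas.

13000 J

P₁ = nRT₁/V₁ = 4.51×8.314×272/40.2 = 254 kPa.
Isothermal: T stays 272 K; PV = const ⇒ V₂ = 144 L, P₂ = 70.7 kPa.
W = nRT ln(V₂/V₁) = 4.51×8.314×272×ln(3.59) = 13000 J.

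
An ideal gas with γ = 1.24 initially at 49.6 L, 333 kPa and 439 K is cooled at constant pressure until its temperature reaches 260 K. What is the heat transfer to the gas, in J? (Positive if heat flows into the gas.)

-34800 J

n = P₁V₁/(RT₁) = 333×49.6/(8.314×439) = 4.53 mol.
Isobaric: P stays 333 kPa; V/T = const ⇒ T₂ = 260 K, V₂ = 29.4 L.
W = PΔV = 333×(29.4−49.6) kPa·L = -6730 J.
ΔU = nCvΔT = 4.53×34.6×(260−439) = -28100 J.
Q = ΔU + W = nCpΔT = -34800 J.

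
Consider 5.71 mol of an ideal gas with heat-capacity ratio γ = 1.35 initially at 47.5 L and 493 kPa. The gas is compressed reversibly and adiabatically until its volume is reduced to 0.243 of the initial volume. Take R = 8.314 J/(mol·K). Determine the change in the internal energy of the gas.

42900 J

T₁ = P₁V₁/(nR) = 493×47.5/(5.71×8.314) = 493 K.
Adiabatic: TV^(γ−1) = const ⇒ T₂ = 493×(4.12)^0.350 = 809 K; PV^γ = const ⇒ P₂ = 3330 kPa.
For an ideal gas ΔU = nCvΔT with Cv = R/(γ−1) = 23.8 J/(mol·K).
ΔU = 5.71×23.8×(809−493) = 42900 J.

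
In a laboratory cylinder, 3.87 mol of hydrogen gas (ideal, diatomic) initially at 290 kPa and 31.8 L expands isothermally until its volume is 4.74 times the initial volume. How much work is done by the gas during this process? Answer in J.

T₁ = P₁V₁/(nR) = 290×31.8/(3.87×8.314) = 287 K.
Isothermal: T stays 287 K; PV = const ⇒ V₂ = 151 L, P₂ = 61.2 kPa.
W = nRT ln(V₂/V₁) = 3.87×8.314×287×ln(4.74) = 14300 J.

14300 J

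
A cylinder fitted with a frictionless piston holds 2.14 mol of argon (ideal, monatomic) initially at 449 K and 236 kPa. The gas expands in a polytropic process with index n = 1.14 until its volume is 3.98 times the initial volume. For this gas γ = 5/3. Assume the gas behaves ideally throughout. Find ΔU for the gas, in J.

V₁ = nRT₁/P₁ = 2.14×8.314×449/236 = 33.8 L.
Polytropic n=1.14: T₂ = T₁(V₁/V₂)^(n−1) = 449×(0.251)^0.14 = 370 K; P₂ = P₁(V₁/V₂)^n = 48.9 kPa.
For an ideal gas ΔU = nCvΔT with Cv = (3/2)R = 12.5 J/(mol·K).
ΔU = 2.14×12.5×(370−449) = -2110 J.

-2110 J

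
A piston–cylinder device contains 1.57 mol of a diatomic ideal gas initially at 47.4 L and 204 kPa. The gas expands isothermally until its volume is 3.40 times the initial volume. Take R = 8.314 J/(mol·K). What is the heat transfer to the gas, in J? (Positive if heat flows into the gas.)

T₁ = P₁V₁/(nR) = 204×47.4/(1.57×8.314) = 741 K.
Isothermal: T stays 741 K; PV = const ⇒ V₂ = 161 L, P₂ = 60.0 kPa.
ΔU = 0 (ideal gas, T constant).
W = nRT ln(V₂/V₁) = 1.57×8.314×741×ln(3.40) = 11800 J.
Q = ΔU + W = 11800 J.

11800 J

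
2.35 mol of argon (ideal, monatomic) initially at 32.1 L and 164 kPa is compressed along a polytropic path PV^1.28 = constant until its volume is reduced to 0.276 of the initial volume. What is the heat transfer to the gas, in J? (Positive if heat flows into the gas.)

-4730 J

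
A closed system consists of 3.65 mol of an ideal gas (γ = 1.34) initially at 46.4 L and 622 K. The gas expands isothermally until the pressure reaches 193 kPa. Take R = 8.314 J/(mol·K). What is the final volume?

P₁ = nRT₁/V₁ = 3.65×8.314×622/46.4 = 407 kPa.
Isothermal: T stays 622 K; PV = const ⇒ V₂ = 97.8 L, P₂ = 193 kPa.

97.8 L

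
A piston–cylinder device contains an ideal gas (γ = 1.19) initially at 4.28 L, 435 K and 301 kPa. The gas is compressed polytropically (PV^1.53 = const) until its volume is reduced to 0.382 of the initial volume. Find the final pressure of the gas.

1310 kPa

Polytropic n=1.53: T₂ = T₁(V₁/V₂)^(n−1) = 435×(2.62)^0.53 = 724 K; P₂ = P₁(V₁/V₂)^n = 1310 kPa.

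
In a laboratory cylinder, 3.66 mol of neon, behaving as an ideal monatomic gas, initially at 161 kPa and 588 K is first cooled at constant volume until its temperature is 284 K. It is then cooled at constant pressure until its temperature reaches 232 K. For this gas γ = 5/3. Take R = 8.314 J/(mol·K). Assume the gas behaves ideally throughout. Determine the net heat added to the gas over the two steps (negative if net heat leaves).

V₁ = nRT₁/P₁ = 3.66×8.314×588/161 = 111 L.
Step 1 — Isochoric: V stays 111 L; P/T = const ⇒ T₂ = 284 K, P₂ = 77.8 kPa.
W = 0 (no volume change).
ΔU = nCvΔT = 3.66×12.5×(284−588) = -13900 J.
Q = ΔU = -13900 J.
State after step 1: P = 77.8 kPa, V = 111 L, T = 284 K.
Step 2 — Isobaric: P stays 77.8 kPa; V/T = const ⇒ T₂ = 232 K, V₂ = 90.8 L.
W = PΔV = 77.8×(90.8−111) kPa·L = -1580 J.
ΔU = nCvΔT = 3.66×12.5×(232−284) = -2370 J.
Q = ΔU + W = nCpΔT = -3960 J.
Net over both steps: W = -1580 J, Q = -17800 J, ΔU = -16200 J.

-17800 J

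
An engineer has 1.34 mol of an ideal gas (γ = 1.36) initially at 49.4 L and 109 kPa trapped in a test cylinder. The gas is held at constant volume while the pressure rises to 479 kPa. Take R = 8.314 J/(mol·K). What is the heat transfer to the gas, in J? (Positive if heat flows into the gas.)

50800 J

T₁ = P₁V₁/(nR) = 109×49.4/(1.34×8.314) = 483 K.
Isochoric: V stays 49.4 L; P/T = const ⇒ T₂ = 2120 K, P₂ = 479 kPa.
W = 0 (no volume change).
ΔU = nCvΔT = 1.34×23.1×(2120−483) = 50800 J.
Q = ΔU = 50800 J.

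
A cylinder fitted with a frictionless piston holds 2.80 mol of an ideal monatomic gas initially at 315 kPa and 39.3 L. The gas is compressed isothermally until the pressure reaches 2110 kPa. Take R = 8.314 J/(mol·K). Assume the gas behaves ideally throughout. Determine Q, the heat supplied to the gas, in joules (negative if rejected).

-23500 J

T₁ = P₁V₁/(nR) = 315×39.3/(2.80×8.314) = 532 K.
Isothermal: T stays 532 K; PV = const ⇒ V₂ = 5.87 L, P₂ = 2110 kPa.
ΔU = 0 (ideal gas, T constant).
W = nRT ln(V₂/V₁) = 2.80×8.314×532×ln(0.149) = -23500 J.
Q = ΔU + W = -23500 J.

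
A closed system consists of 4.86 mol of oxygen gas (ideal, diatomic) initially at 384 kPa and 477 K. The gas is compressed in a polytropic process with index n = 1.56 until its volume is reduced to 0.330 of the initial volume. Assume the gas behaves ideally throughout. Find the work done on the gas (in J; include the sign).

29600 J

V₁ = nRT₁/P₁ = 4.86×8.314×477/384 = 50.2 L.
Polytropic n=1.56: T₂ = T₁(V₁/V₂)^(n−1) = 477×(3.03)^0.56 = 887 K; P₂ = P₁(V₁/V₂)^n = 2160 kPa.
W = (P₁V₁−P₂V₂)/(n−1) = (384×50.2−2160×16.6)/0.56 = -29600 J.
Work done on the gas = −W_by = 29600 J.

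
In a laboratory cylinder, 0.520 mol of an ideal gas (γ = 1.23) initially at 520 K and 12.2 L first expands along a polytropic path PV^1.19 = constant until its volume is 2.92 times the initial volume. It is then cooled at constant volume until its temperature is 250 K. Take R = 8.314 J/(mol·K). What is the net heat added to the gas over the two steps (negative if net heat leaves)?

P₁ = nRT₁/V₁ = 0.520×8.314×520/12.2 = 184 kPa.
Step 1 — Polytropic n=1.19: T₂ = T₁(V₁/V₂)^(n−1) = 520×(0.342)^0.19 = 424 K; P₂ = P₁(V₁/V₂)^n = 51.5 kPa.
W = (P₁V₁−P₂V₂)/(n−1) = (184×12.2−51.5×35.6)/0.19 = 2180 J.
ΔU = nCvΔT = 0.520×36.1×(424−520) = -1800 J.
Q = ΔU + W = 379 J.
State after step 1: P = 51.5 kPa, V = 35.6 L, T = 424 K.
Step 2 — Isochoric: V stays 35.6 L; P/T = const ⇒ T₂ = 250 K, P₂ = 30.3 kPa.
W = 0 (no volume change).
ΔU = nCvΔT = 0.520×36.1×(250−424) = -3270 J.
Q = ΔU = -3270 J.
Net over both steps: W = 2180 J, Q = -2900 J, ΔU = -5080 J.

-2900 J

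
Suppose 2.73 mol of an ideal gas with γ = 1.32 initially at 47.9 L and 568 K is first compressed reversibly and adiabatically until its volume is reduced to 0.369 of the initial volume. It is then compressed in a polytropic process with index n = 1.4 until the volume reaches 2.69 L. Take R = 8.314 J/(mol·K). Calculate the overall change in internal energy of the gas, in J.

P₁ = nRT₁/V₁ = 2.73×8.314×568/47.9 = 269 kPa.
Step 1 — Adiabatic: TV^(γ−1) = const ⇒ T₂ = 568×(2.71)^0.320 = 781 K; PV^γ = const ⇒ P₂ = 1000 kPa.
ΔU = nCvΔT = 2.73×26.0×(781−568) = 15100 J.
Q = 0 for an adiabatic process, so W = −ΔU = -15100 J.
State after step 1: P = 1000 kPa, V = 17.7 L, T = 781 K.
Step 2 — Polytropic n=1.4: T₂ = T₁(V₁/V₂)^(n−1) = 781×(6.57)^0.40 = 1660 K; P₂ = P₁(V₁/V₂)^n = 14000 kPa.
W = (P₁V₁−P₂V₂)/(n−1) = (1000×17.7−14000×2.69)/0.40 = -49800 J.
ΔU = nCvΔT = 2.73×26.0×(1660−781) = 62300 J.
Q = ΔU + W = 12500 J.
Net over both steps: W = -65000 J, Q = 12500 J, ΔU = 77400 J.

77400 J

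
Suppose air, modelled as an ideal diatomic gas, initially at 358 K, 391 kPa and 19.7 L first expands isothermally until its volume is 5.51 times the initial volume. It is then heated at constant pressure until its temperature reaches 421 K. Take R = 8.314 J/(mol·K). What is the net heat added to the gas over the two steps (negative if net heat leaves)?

17900 J

n = P₁V₁/(RT₁) = 391×19.7/(8.314×358) = 2.59 mol.
Step 1 — Isothermal: T stays 358 K; PV = const ⇒ V₂ = 109 L, P₂ = 71.0 kPa.
ΔU = 0 (ideal gas, T constant).
W = nRT ln(V₂/V₁) = 2.59×8.314×358×ln(5.51) = 13100 J.
Q = ΔU + W = 13100 J.
State after step 1: P = 71.0 kPa, V = 109 L, T = 358 K.
Step 2 — Isobaric: P stays 71.0 kPa; V/T = const ⇒ T₂ = 421 K, V₂ = 128 L.
W = PΔV = 71.0×(128−109) kPa·L = 1360 J.
ΔU = nCvΔT = 2.59×20.8×(421−358) = 3390 J.
Q = ΔU + W = nCpΔT = 4740 J.
Net over both steps: W = 14500 J, Q = 17900 J, ΔU = 3390 J.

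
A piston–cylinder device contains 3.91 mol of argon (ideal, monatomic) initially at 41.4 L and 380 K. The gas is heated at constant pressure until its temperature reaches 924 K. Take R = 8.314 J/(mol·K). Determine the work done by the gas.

17700 J

P₁ = nRT₁/V₁ = 3.91×8.314×380/41.4 = 298 kPa.
Isobaric: P stays 298 kPa; V/T = const ⇒ T₂ = 924 K, V₂ = 101 L.
W = PΔV = 298×(101−41.4) kPa·L = 17700 J.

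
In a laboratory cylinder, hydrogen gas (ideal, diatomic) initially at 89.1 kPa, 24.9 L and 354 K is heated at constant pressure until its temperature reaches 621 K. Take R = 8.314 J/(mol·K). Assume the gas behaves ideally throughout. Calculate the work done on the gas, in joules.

n = P₁V₁/(RT₁) = 89.1×24.9/(8.314×354) = 0.754 mol.
Isobaric: P stays 89.1 kPa; V/T = const ⇒ T₂ = 621 K, V₂ = 43.7 L.
W = PΔV = 89.1×(43.7−24.9) kPa·L = 1670 J.
Work done on the gas = −W_by = -1670 J.

-1670 J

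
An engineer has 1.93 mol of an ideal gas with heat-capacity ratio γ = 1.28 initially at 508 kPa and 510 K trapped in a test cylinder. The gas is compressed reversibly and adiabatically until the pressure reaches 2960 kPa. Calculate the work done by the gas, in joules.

-13700 J

V₁ = nRT₁/P₁ = 1.93×8.314×510/508 = 16.1 L.
Adiabatic: T₂/T₁ = (P₂/P₁)^((γ−1)/γ) ⇒ T₂ = 510×(5.83)^0.219 = 750 K; V₂ = 4.07 L.
ΔU = nCvΔT = 1.93×29.7×(750−510) = 13700 J.
Q = 0 for an adiabatic process, so W = −ΔU = -13700 J.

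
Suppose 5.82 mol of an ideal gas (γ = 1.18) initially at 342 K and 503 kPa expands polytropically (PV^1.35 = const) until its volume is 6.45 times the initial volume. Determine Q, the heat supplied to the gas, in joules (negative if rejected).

-21400 J

V₁ = nRT₁/P₁ = 5.82×8.314×342/503 = 32.9 L.
Polytropic n=1.35: T₂ = T₁(V₁/V₂)^(n−1) = 342×(0.155)^0.35 = 178 K; P₂ = P₁(V₁/V₂)^n = 40.6 kPa.
W = (P₁V₁−P₂V₂)/(n−1) = (503×32.9−40.6×212)/0.35 = 22700 J.
ΔU = nCvΔT = 5.82×46.2×(178−342) = -44100 J.
Q = ΔU + W = -21400 J.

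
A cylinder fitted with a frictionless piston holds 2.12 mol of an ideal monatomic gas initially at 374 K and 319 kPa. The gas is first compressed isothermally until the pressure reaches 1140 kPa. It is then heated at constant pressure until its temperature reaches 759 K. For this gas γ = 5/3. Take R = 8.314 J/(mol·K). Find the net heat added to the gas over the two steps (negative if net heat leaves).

8570 J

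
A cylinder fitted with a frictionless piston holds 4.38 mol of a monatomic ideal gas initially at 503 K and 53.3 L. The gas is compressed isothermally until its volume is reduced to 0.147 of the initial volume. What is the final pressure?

P₁ = nRT₁/V₁ = 4.38×8.314×503/53.3 = 344 kPa.
Isothermal: T stays 503 K; PV = const ⇒ V₂ = 7.84 L, P₂ = 2340 kPa.

2340 kPa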